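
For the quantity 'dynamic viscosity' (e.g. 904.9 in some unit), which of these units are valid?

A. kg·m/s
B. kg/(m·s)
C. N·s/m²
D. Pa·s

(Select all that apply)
B, C, D

dynamic viscosity has SI base units: kg / (m * s)

Checking each option against kg / (m * s):
  A. kg·m/s: ✗ does not match
  B. kg/(m·s): ✓ matches
  C. N·s/m²: ✓ matches
  D. Pa·s: ✓ matches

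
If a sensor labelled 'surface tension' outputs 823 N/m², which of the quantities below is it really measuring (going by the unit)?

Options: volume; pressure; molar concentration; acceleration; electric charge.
pressure

surface tension should have units dimensionally equivalent to kg / s^2 (e.g. N/m).
The given unit 'N/m²' reduces to kg / (m * s^2). Of the listed options, that is the dimensionality of pressure.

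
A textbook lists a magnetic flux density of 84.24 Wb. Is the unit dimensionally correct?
No

magnetic flux density has SI base units: kg / (A * s^2)
Wb does NOT reduce to kg / (A * s^2); a valid unit for magnetic flux density would be e.g. T.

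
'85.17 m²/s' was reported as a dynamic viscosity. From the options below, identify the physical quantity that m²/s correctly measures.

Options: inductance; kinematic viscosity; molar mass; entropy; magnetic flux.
kinematic viscosity

dynamic viscosity should have units dimensionally equivalent to kg / (m * s) (e.g. Pa·s).
The given unit 'm²/s' reduces to m^2 / s. Of the listed options, that is the dimensionality of kinematic viscosity.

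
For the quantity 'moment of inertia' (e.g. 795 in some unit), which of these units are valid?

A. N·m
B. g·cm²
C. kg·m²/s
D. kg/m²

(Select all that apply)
B

moment of inertia has SI base units: kg * m^2

Checking each option against kg * m^2:
  A. N·m: ✗ does not match
  B. g·cm²: ✓ matches
  C. kg·m²/s: ✗ does not match
  D. kg/m²: ✗ does not match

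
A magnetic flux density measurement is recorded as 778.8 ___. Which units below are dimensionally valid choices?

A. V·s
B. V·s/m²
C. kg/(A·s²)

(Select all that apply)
B, C

magnetic flux density has SI base units: kg / (A * s^2)

Checking each option against kg / (A * s^2):
  A. V·s: ✗ does not match
  B. V·s/m²: ✓ matches
  C. kg/(A·s²): ✓ matches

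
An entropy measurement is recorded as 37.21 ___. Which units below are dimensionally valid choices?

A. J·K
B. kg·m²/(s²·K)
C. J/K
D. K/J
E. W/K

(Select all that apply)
B, C

entropy has SI base units: kg * m^2 / (s^2 * K)

Checking each option against kg * m^2 / (s^2 * K):
  A. J·K: ✗ does not match
  B. kg·m²/(s²·K): ✓ matches
  C. J/K: ✓ matches
  D. K/J: ✗ does not match
  E. W/K: ✗ does not match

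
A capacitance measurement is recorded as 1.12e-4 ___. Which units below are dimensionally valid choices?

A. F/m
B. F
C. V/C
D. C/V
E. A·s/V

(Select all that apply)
B, D, E

capacitance has SI base units: A^2 * s^4 / (kg * m^2)

Checking each option against A^2 * s^4 / (kg * m^2):
  A. F/m: ✗ does not match
  B. F: ✓ matches
  C. V/C: ✗ does not match
  D. C/V: ✓ matches
  E. A·s/V: ✓ matches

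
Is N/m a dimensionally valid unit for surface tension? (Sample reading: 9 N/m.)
Yes

surface tension has SI base units: kg / s^2
N/m reduces to the same SI base units, so it is a valid unit for surface tension.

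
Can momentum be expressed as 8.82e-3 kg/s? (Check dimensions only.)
No

momentum has SI base units: kg * m / s
kg/s does NOT reduce to kg * m / s; a valid unit for momentum would be e.g. kg·m/s.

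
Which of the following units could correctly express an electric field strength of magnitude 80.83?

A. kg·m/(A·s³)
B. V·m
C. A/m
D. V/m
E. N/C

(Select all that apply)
A, D, E

electric field strength has SI base units: kg * m / (A * s^3)

Checking each option against kg * m / (A * s^3):
  A. kg·m/(A·s³): ✓ matches
  B. V·m: ✗ does not match
  C. A/m: ✗ does not match
  D. V/m: ✓ matches
  E. N/C: ✓ matches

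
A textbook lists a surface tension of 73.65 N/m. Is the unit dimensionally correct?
Yes

surface tension has SI base units: kg / s^2
N/m reduces to the same SI base units, so it is a valid unit for surface tension.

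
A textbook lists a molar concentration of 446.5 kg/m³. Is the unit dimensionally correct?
No

molar concentration has SI base units: mol / m^3
kg/m³ does NOT reduce to mol / m^3; a valid unit for molar concentration would be e.g. mol/m³.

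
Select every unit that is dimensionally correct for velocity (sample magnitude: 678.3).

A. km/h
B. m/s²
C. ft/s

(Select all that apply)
A, C

velocity has SI base units: m / s

Checking each option against m / s:
  A. km/h: ✓ matches
  B. m/s²: ✗ does not match
  C. ft/s: ✓ matches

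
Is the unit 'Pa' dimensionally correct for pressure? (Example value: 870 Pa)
Yes

pressure has SI base units: kg / (m * s^2)
Pa reduces to the same SI base units, so it is a valid unit for pressure.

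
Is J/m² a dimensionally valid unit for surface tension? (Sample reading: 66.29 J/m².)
Yes

surface tension has SI base units: kg / s^2
J/m² reduces to the same SI base units, so it is a valid unit for surface tension.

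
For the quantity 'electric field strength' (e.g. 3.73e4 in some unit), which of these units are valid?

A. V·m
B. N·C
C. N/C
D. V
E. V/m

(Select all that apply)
C, E

electric field strength has SI base units: kg * m / (A * s^3)

Checking each option against kg * m / (A * s^3):
  A. V·m: ✗ does not match
  B. N·C: ✗ does not match
  C. N/C: ✓ matches
  D. V: ✗ does not match
  E. V/m: ✓ matches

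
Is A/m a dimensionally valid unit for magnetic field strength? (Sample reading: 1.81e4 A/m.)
Yes

magnetic field strength has SI base units: A / m
A/m reduces to the same SI base units, so it is a valid unit for magnetic field strength.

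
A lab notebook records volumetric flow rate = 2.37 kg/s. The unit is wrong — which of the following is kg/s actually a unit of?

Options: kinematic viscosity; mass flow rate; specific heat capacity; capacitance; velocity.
mass flow rate

volumetric flow rate should have units dimensionally equivalent to m^3 / s (e.g. m³/s).
The given unit 'kg/s' reduces to kg / s. Of the listed options, that is the dimensionality of mass flow rate.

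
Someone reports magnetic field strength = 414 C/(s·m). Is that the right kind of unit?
Yes

magnetic field strength has SI base units: A / m
C/(s·m) reduces to the same SI base units, so it is a valid unit for magnetic field strength.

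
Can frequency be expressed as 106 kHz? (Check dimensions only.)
Yes

frequency has SI base units: 1 / s
kHz reduces to the same SI base units, so it is a valid unit for frequency.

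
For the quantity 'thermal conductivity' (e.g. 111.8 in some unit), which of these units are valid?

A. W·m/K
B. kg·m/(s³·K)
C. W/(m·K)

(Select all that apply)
B, C

thermal conductivity has SI base units: kg * m / (s^3 * K)

Checking each option against kg * m / (s^3 * K):
  A. W·m/K: ✗ does not match
  B. kg·m/(s³·K): ✓ matches
  C. W/(m·K): ✓ matches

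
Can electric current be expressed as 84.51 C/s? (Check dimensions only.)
Yes

electric current has SI base units: A
C/s reduces to the same SI base units, so it is a valid unit for electric current.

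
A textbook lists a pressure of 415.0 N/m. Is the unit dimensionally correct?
No

pressure has SI base units: kg / (m * s^2)
N/m does NOT reduce to kg / (m * s^2); a valid unit for pressure would be e.g. Pa.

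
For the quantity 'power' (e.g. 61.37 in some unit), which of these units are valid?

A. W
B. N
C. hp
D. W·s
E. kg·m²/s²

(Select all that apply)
A, C

power has SI base units: kg * m^2 / s^3

Checking each option against kg * m^2 / s^3:
  A. W: ✓ matches
  B. N: ✗ does not match
  C. hp: ✓ matches
  D. W·s: ✗ does not match
  E. kg·m²/s²: ✗ does not match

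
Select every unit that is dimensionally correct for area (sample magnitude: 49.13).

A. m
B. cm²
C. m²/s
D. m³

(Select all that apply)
B

area has SI base units: m^2

Checking each option against m^2:
  A. m: ✗ does not match
  B. cm²: ✓ matches
  C. m²/s: ✗ does not match
  D. m³: ✗ does not match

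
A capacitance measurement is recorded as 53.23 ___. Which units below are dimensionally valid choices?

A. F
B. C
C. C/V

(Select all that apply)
A, C

capacitance has SI base units: A^2 * s^4 / (kg * m^2)

Checking each option against A^2 * s^4 / (kg * m^2):
  A. F: ✓ matches
  B. C: ✗ does not match
  C. C/V: ✓ matches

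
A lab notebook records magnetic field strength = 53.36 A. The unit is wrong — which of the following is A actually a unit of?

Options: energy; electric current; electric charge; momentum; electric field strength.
electric current

magnetic field strength should have units dimensionally equivalent to A / m (e.g. A/m).
The given unit 'A' reduces to A. Of the listed options, that is the dimensionality of electric current.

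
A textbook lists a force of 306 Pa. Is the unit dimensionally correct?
No

force has SI base units: kg * m / s^2
Pa does NOT reduce to kg * m / s^2; a valid unit for force would be e.g. N.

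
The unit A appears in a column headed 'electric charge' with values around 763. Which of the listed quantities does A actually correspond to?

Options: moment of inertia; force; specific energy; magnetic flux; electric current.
electric current

electric charge should have units dimensionally equivalent to A * s (e.g. C).
The given unit 'A' reduces to A. Of the listed options, that is the dimensionality of electric current.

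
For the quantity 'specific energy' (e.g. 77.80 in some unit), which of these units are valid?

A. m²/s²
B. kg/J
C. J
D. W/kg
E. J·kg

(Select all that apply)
A

specific energy has SI base units: m^2 / s^2

Checking each option against m^2 / s^2:
  A. m²/s²: ✓ matches
  B. kg/J: ✗ does not match
  C. J: ✗ does not match
  D. W/kg: ✗ does not match
  E. J·kg: ✗ does not match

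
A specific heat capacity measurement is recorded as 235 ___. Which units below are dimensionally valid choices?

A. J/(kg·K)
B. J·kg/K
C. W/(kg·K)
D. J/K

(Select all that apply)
A

specific heat capacity has SI base units: m^2 / (s^2 * K)

Checking each option against m^2 / (s^2 * K):
  A. J/(kg·K): ✓ matches
  B. J·kg/K: ✗ does not match
  C. W/(kg·K): ✗ does not match
  D. J/K: ✗ does not match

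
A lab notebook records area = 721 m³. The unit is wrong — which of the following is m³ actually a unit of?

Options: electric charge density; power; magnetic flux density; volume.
volume

area should have units dimensionally equivalent to m^2 (e.g. m²).
The given unit 'm³' reduces to m^3. Of the listed options, that is the dimensionality of volume.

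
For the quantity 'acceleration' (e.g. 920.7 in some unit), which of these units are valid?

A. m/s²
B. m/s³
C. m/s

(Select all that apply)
A

acceleration has SI base units: m / s^2

Checking each option against m / s^2:
  A. m/s²: ✓ matches
  B. m/s³: ✗ does not match
  C. m/s: ✗ does not match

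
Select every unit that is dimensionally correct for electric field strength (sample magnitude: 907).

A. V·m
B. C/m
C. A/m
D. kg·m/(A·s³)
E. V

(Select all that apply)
D

electric field strength has SI base units: kg * m / (A * s^3)

Checking each option against kg * m / (A * s^3):
  A. V·m: ✗ does not match
  B. C/m: ✗ does not match
  C. A/m: ✗ does not match
  D. kg·m/(A·s³): ✓ matches
  E. V: ✗ does not match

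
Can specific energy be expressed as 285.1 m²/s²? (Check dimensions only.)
Yes

specific energy has SI base units: m^2 / s^2
m²/s² reduces to the same SI base units, so it is a valid unit for specific energy.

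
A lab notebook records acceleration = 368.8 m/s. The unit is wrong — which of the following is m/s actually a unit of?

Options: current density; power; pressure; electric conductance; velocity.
velocity

acceleration should have units dimensionally equivalent to m / s^2 (e.g. m/s²).
The given unit 'm/s' reduces to m / s. Of the listed options, that is the dimensionality of velocity.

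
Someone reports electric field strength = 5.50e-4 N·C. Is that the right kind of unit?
No

electric field strength has SI base units: kg * m / (A * s^3)
N·C does NOT reduce to kg * m / (A * s^3); a valid unit for electric field strength would be e.g. V/m.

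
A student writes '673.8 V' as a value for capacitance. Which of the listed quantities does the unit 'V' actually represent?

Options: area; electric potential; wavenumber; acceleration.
electric potential

capacitance should have units dimensionally equivalent to A^2 * s^4 / (kg * m^2) (e.g. F).
The given unit 'V' reduces to kg * m^2 / (A * s^3). Of the listed options, that is the dimensionality of electric potential.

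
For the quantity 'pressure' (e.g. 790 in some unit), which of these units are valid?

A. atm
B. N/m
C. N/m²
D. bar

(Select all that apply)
A, C, D

pressure has SI base units: kg / (m * s^2)

Checking each option against kg / (m * s^2):
  A. atm: ✓ matches
  B. N/m: ✗ does not match
  C. N/m²: ✓ matches
  D. bar: ✓ matches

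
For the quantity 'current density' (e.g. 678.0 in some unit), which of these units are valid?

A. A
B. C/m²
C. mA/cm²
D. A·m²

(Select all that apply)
C

current density has SI base units: A / m^2

Checking each option against A / m^2:
  A. A: ✗ does not match
  B. C/m²: ✗ does not match
  C. mA/cm²: ✓ matches
  D. A·m²: ✗ does not match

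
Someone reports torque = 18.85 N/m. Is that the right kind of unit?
No

torque has SI base units: kg * m^2 / s^2
N/m does NOT reduce to kg * m^2 / s^2; a valid unit for torque would be e.g. N·m.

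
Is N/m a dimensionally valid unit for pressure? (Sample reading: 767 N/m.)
No

pressure has SI base units: kg / (m * s^2)
N/m does NOT reduce to kg / (m * s^2); a valid unit for pressure would be e.g. Pa.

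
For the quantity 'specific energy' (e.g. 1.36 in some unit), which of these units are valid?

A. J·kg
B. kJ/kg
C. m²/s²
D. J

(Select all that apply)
B, C

specific energy has SI base units: m^2 / s^2

Checking each option against m^2 / s^2:
  A. J·kg: ✗ does not match
  B. kJ/kg: ✓ matches
  C. m²/s²: ✓ matches
  D. J: ✗ does not match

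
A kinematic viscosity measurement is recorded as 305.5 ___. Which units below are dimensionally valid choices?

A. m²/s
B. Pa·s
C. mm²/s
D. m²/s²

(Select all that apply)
A, C

kinematic viscosity has SI base units: m^2 / s

Checking each option against m^2 / s:
  A. m²/s: ✓ matches
  B. Pa·s: ✗ does not match
  C. mm²/s: ✓ matches
  D. m²/s²: ✗ does not match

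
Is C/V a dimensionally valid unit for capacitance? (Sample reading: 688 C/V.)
Yes

capacitance has SI base units: A^2 * s^4 / (kg * m^2)
C/V reduces to the same SI base units, so it is a valid unit for capacitance.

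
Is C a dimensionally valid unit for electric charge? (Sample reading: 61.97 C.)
Yes

electric charge has SI base units: A * s
C reduces to the same SI base units, so it is a valid unit for electric charge.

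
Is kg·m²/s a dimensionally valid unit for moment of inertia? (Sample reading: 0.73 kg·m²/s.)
No

moment of inertia has SI base units: kg * m^2
kg·m²/s does NOT reduce to kg * m^2; a valid unit for moment of inertia would be e.g. kg·m².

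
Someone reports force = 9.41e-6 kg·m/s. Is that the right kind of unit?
No

force has SI base units: kg * m / s^2
kg·m/s does NOT reduce to kg * m / s^2; a valid unit for force would be e.g. N.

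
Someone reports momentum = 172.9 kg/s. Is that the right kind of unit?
No

momentum has SI base units: kg * m / s
kg/s does NOT reduce to kg * m / s; a valid unit for momentum would be e.g. kg·m/s.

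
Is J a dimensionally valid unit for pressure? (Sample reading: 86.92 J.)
No

pressure has SI base units: kg / (m * s^2)
J does NOT reduce to kg / (m * s^2); a valid unit for pressure would be e.g. Pa.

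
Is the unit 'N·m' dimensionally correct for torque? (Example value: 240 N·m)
Yes

torque has SI base units: kg * m^2 / s^2
N·m reduces to the same SI base units, so it is a valid unit for torque.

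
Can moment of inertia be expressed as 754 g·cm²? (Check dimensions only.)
Yes

moment of inertia has SI base units: kg * m^2
g·cm² reduces to the same SI base units, so it is a valid unit for moment of inertia.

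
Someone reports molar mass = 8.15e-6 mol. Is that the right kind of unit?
No

molar mass has SI base units: kg / mol
mol does NOT reduce to kg / mol; a valid unit for molar mass would be e.g. kg/mol.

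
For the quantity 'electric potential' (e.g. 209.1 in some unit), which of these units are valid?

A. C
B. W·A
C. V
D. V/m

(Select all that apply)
C

electric potential has SI base units: kg * m^2 / (A * s^3)

Checking each option against kg * m^2 / (A * s^3):
  A. C: ✗ does not match
  B. W·A: ✗ does not match
  C. V: ✓ matches
  D. V/m: ✗ does not match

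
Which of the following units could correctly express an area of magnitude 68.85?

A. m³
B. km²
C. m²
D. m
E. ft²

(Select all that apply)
B, C, E

area has SI base units: m^2

Checking each option against m^2:
  A. m³: ✗ does not match
  B. km²: ✓ matches
  C. m²: ✓ matches
  D. m: ✗ does not match
  E. ft²: ✓ matches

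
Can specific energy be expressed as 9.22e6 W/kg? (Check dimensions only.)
No

specific energy has SI base units: m^2 / s^2
W/kg does NOT reduce to m^2 / s^2; a valid unit for specific energy would be e.g. J/kg.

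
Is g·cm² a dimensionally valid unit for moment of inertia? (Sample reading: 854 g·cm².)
Yes

moment of inertia has SI base units: kg * m^2
g·cm² reduces to the same SI base units, so it is a valid unit for moment of inertia.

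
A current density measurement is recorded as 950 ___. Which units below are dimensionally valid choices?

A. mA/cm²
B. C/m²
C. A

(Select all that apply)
A

current density has SI base units: A / m^2

Checking each option against A / m^2:
  A. mA/cm²: ✓ matches
  B. C/m²: ✗ does not match
  C. A: ✗ does not match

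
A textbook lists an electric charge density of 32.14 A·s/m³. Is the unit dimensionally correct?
Yes

electric charge density has SI base units: A * s / m^3
A·s/m³ reduces to the same SI base units, so it is a valid unit for electric charge density.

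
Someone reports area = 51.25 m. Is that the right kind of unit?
No

area has SI base units: m^2
m does NOT reduce to m^2; a valid unit for area would be e.g. m².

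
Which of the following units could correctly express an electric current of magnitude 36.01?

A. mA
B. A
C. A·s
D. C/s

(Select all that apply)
A, B, D

electric current has SI base units: A

Checking each option against A:
  A. mA: ✓ matches
  B. A: ✓ matches
  C. A·s: ✗ does not match
  D. C/s: ✓ matches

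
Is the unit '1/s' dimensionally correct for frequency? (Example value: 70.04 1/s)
Yes

frequency has SI base units: 1 / s
1/s reduces to the same SI base units, so it is a valid unit for frequency.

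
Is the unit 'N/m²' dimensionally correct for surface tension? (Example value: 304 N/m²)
No

surface tension has SI base units: kg / s^2
N/m² does NOT reduce to kg / s^2; a valid unit for surface tension would be e.g. N/m.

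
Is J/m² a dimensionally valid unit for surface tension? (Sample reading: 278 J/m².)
Yes

surface tension has SI base units: kg / s^2
J/m² reduces to the same SI base units, so it is a valid unit for surface tension.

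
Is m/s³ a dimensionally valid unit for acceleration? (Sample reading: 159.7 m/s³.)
No

acceleration has SI base units: m / s^2
m/s³ does NOT reduce to m / s^2; a valid unit for acceleration would be e.g. m/s².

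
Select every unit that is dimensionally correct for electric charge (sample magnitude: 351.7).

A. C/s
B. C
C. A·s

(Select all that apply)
B, C

electric charge has SI base units: A * s

Checking each option against A * s:
  A. C/s: ✗ does not match
  B. C: ✓ matches
  C. A·s: ✓ matches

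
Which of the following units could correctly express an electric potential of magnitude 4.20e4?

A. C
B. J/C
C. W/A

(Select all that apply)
B, C

electric potential has SI base units: kg * m^2 / (A * s^3)

Checking each option against kg * m^2 / (A * s^3):
  A. C: ✗ does not match
  B. J/C: ✓ matches
  C. W/A: ✓ matches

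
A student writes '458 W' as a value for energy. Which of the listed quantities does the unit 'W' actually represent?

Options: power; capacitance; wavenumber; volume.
power

energy should have units dimensionally equivalent to kg * m^2 / s^2 (e.g. J).
The given unit 'W' reduces to kg * m^2 / s^3. Of the listed options, that is the dimensionality of power.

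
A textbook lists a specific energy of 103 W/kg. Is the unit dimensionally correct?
No

specific energy has SI base units: m^2 / s^2
W/kg does NOT reduce to m^2 / s^2; a valid unit for specific energy would be e.g. J/kg.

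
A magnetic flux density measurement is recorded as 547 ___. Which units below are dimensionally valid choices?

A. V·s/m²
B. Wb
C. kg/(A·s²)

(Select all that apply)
A, C

magnetic flux density has SI base units: kg / (A * s^2)

Checking each option against kg / (A * s^2):
  A. V·s/m²: ✓ matches
  B. Wb: ✗ does not match
  C. kg/(A·s²): ✓ matches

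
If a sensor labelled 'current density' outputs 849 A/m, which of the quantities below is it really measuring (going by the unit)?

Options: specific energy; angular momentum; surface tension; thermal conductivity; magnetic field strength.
magnetic field strength

current density should have units dimensionally equivalent to A / m^2 (e.g. A/m²).
The given unit 'A/m' reduces to A / m. Of the listed options, that is the dimensionality of magnetic field strength.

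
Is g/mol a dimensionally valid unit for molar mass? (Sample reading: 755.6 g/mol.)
Yes

molar mass has SI base units: kg / mol
g/mol reduces to the same SI base units, so it is a valid unit for molar mass.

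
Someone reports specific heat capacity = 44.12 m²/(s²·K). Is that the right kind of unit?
Yes

specific heat capacity has SI base units: m^2 / (s^2 * K)
m²/(s²·K) reduces to the same SI base units, so it is a valid unit for specific heat capacity.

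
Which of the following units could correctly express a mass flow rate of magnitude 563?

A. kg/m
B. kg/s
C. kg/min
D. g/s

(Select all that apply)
B, C, D

mass flow rate has SI base units: kg / s

Checking each option against kg / s:
  A. kg/m: ✗ does not match
  B. kg/s: ✓ matches
  C. kg/min: ✓ matches
  D. g/s: ✓ matches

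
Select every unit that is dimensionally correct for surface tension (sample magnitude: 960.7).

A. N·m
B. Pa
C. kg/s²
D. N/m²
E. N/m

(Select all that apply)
C, E

surface tension has SI base units: kg / s^2

Checking each option against kg / s^2:
  A. N·m: ✗ does not match
  B. Pa: ✗ does not match
  C. kg/s²: ✓ matches
  D. N/m²: ✗ does not match
  E. N/m: ✓ matches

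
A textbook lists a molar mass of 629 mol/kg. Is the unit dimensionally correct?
No

molar mass has SI base units: kg / mol
mol/kg does NOT reduce to kg / mol; a valid unit for molar mass would be e.g. kg/mol.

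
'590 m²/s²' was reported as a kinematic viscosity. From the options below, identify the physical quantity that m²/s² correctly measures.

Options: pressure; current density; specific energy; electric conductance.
specific energy

kinematic viscosity should have units dimensionally equivalent to m^2 / s (e.g. m²/s).
The given unit 'm²/s²' reduces to m^2 / s^2. Of the listed options, that is the dimensionality of specific energy.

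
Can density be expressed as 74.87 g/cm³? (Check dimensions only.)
Yes

density has SI base units: kg / m^3
g/cm³ reduces to the same SI base units, so it is a valid unit for density.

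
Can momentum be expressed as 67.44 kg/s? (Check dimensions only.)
No

momentum has SI base units: kg * m / s
kg/s does NOT reduce to kg * m / s; a valid unit for momentum would be e.g. kg·m/s.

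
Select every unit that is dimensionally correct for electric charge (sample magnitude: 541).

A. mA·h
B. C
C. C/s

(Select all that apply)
A, B

electric charge has SI base units: A * s

Checking each option against A * s:
  A. mA·h: ✓ matches
  B. C: ✓ matches
  C. C/s: ✗ does not match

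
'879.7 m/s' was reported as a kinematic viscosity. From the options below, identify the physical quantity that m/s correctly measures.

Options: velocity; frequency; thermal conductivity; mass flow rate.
velocity

kinematic viscosity should have units dimensionally equivalent to m^2 / s (e.g. m²/s).
The given unit 'm/s' reduces to m / s. Of the listed options, that is the dimensionality of velocity.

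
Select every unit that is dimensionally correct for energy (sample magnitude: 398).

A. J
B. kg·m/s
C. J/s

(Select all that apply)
A

energy has SI base units: kg * m^2 / s^2

Checking each option against kg * m^2 / s^2:
  A. J: ✓ matches
  B. kg·m/s: ✗ does not match
  C. J/s: ✗ does not match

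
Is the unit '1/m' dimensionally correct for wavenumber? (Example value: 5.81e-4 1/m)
Yes

wavenumber has SI base units: 1 / m
1/m reduces to the same SI base units, so it is a valid unit for wavenumber.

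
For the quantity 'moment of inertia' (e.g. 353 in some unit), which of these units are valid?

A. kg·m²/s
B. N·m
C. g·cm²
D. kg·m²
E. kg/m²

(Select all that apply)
C, D

moment of inertia has SI base units: kg * m^2

Checking each option against kg * m^2:
  A. kg·m²/s: ✗ does not match
  B. N·m: ✗ does not match
  C. g·cm²: ✓ matches
  D. kg·m²: ✓ matches
  E. kg/m²: ✗ does not match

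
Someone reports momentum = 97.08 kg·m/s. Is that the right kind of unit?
Yes

momentum has SI base units: kg * m / s
kg·m/s reduces to the same SI base units, so it is a valid unit for momentum.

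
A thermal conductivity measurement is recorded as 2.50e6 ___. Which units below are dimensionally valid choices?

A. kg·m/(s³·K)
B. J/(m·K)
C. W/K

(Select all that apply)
A

thermal conductivity has SI base units: kg * m / (s^3 * K)

Checking each option against kg * m / (s^3 * K):
  A. kg·m/(s³·K): ✓ matches
  B. J/(m·K): ✗ does not match
  C. W/K: ✗ does not match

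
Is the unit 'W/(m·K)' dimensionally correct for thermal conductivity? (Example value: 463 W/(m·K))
Yes

thermal conductivity has SI base units: kg * m / (s^3 * K)
W/(m·K) reduces to the same SI base units, so it is a valid unit for thermal conductivity.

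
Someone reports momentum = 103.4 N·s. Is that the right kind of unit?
Yes

momentum has SI base units: kg * m / s
N·s reduces to the same SI base units, so it is a valid unit for momentum.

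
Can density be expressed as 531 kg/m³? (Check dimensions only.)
Yes

density has SI base units: kg / m^3
kg/m³ reduces to the same SI base units, so it is a valid unit for density.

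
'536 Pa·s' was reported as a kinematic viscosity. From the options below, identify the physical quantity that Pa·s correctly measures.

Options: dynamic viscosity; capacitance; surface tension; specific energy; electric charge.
dynamic viscosity

kinematic viscosity should have units dimensionally equivalent to m^2 / s (e.g. m²/s).
The given unit 'Pa·s' reduces to kg / (m * s). Of the listed options, that is the dimensionality of dynamic viscosity.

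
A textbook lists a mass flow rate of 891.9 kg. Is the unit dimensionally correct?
No

mass flow rate has SI base units: kg / s
kg does NOT reduce to kg / s; a valid unit for mass flow rate would be e.g. kg/s.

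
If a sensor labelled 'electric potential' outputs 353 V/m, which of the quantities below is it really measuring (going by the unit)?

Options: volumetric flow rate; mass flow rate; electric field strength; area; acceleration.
electric field strength

electric potential should have units dimensionally equivalent to kg * m^2 / (A * s^3) (e.g. V).
The given unit 'V/m' reduces to kg * m / (A * s^3). Of the listed options, that is the dimensionality of electric field strength.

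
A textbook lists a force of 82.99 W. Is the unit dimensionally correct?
No

force has SI base units: kg * m / s^2
W does NOT reduce to kg * m / s^2; a valid unit for force would be e.g. N.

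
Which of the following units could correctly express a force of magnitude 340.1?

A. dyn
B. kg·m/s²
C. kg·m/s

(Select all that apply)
A, B

force has SI base units: kg * m / s^2

Checking each option against kg * m / s^2:
  A. dyn: ✓ matches
  B. kg·m/s²: ✓ matches
  C. kg·m/s: ✗ does not match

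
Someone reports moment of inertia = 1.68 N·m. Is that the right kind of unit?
No

moment of inertia has SI base units: kg * m^2
N·m does NOT reduce to kg * m^2; a valid unit for moment of inertia would be e.g. kg·m².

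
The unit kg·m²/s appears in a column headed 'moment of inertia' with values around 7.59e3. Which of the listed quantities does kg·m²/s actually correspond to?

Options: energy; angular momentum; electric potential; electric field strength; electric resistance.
angular momentum

moment of inertia should have units dimensionally equivalent to kg * m^2 (e.g. kg·m²).
The given unit 'kg·m²/s' reduces to kg * m^2 / s. Of the listed options, that is the dimensionality of angular momentum.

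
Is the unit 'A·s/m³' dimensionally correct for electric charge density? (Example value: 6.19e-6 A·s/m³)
Yes

electric charge density has SI base units: A * s / m^3
A·s/m³ reduces to the same SI base units, so it is a valid unit for electric charge density.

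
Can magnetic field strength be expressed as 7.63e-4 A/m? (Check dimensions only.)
Yes

magnetic field strength has SI base units: A / m
A/m reduces to the same SI base units, so it is a valid unit for magnetic field strength.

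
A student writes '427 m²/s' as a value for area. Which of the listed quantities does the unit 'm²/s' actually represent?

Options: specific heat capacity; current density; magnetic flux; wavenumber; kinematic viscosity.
kinematic viscosity

area should have units dimensionally equivalent to m^2 (e.g. m²).
The given unit 'm²/s' reduces to m^2 / s. Of the listed options, that is the dimensionality of kinematic viscosity.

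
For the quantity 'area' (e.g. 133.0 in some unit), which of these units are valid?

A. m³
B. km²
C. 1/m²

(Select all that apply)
B

area has SI base units: m^2

Checking each option against m^2:
  A. m³: ✗ does not match
  B. km²: ✓ matches
  C. 1/m²: ✗ does not match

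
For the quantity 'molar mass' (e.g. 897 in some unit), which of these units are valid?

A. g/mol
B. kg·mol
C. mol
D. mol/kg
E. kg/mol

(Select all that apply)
A, E

molar mass has SI base units: kg / mol

Checking each option against kg / mol:
  A. g/mol: ✓ matches
  B. kg·mol: ✗ does not match
  C. mol: ✗ does not match
  D. mol/kg: ✗ does not match
  E. kg/mol: ✓ matches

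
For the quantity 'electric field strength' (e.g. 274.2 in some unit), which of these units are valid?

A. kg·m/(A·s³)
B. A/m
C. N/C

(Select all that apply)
A, C

electric field strength has SI base units: kg * m / (A * s^3)

Checking each option against kg * m / (A * s^3):
  A. kg·m/(A·s³): ✓ matches
  B. A/m: ✗ does not match
  C. N/C: ✓ matches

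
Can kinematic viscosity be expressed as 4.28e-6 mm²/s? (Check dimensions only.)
Yes

kinematic viscosity has SI base units: m^2 / s
mm²/s reduces to the same SI base units, so it is a valid unit for kinematic viscosity.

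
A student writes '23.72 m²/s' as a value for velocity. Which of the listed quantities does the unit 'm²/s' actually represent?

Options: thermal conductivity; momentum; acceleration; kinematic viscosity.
kinematic viscosity

velocity should have units dimensionally equivalent to m / s (e.g. m/s).
The given unit 'm²/s' reduces to m^2 / s. Of the listed options, that is the dimensionality of kinematic viscosity.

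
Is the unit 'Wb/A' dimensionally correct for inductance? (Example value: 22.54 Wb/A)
Yes

inductance has SI base units: kg * m^2 / (A^2 * s^2)
Wb/A reduces to the same SI base units, so it is a valid unit for inductance.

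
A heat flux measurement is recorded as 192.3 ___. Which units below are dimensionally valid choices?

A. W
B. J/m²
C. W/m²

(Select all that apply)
C

heat flux has SI base units: kg / s^3

Checking each option against kg / s^3:
  A. W: ✗ does not match
  B. J/m²: ✗ does not match
  C. W/m²: ✓ matches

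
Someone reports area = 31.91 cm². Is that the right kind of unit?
Yes

area has SI base units: m^2
cm² reduces to the same SI base units, so it is a valid unit for area.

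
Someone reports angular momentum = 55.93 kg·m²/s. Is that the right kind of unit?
Yes

angular momentum has SI base units: kg * m^2 / s
kg·m²/s reduces to the same SI base units, so it is a valid unit for angular momentum.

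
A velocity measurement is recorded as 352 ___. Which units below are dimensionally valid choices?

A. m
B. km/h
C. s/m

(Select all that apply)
B

velocity has SI base units: m / s

Checking each option against m / s:
  A. m: ✗ does not match
  B. km/h: ✓ matches
  C. s/m: ✗ does not match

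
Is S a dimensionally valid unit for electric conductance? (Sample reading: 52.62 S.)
Yes

electric conductance has SI base units: A^2 * s^3 / (kg * m^2)
S reduces to the same SI base units, so it is a valid unit for electric conductance.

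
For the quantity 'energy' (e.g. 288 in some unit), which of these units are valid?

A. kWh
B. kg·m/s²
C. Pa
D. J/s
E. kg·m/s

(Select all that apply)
A

energy has SI base units: kg * m^2 / s^2

Checking each option against kg * m^2 / s^2:
  A. kWh: ✓ matches
  B. kg·m/s²: ✗ does not match
  C. Pa: ✗ does not match
  D. J/s: ✗ does not match
  E. kg·m/s: ✗ does not match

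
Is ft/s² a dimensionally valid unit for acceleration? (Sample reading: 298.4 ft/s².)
Yes

acceleration has SI base units: m / s^2
ft/s² reduces to the same SI base units, so it is a valid unit for acceleration.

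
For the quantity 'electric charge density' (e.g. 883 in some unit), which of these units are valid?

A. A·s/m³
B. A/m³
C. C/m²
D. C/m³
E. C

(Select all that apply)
A, D

electric charge density has SI base units: A * s / m^3

Checking each option against A * s / m^3:
  A. A·s/m³: ✓ matches
  B. A/m³: ✗ does not match
  C. C/m²: ✗ does not match
  D. C/m³: ✓ matches
  E. C: ✗ does not match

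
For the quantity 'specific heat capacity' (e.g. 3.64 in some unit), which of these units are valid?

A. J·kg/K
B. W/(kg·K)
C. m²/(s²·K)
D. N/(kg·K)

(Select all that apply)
C

specific heat capacity has SI base units: m^2 / (s^2 * K)

Checking each option against m^2 / (s^2 * K):
  A. J·kg/K: ✗ does not match
  B. W/(kg·K): ✗ does not match
  C. m²/(s²·K): ✓ matches
  D. N/(kg·K): ✗ does not match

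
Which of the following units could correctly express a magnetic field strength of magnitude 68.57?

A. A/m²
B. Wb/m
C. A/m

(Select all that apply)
C

magnetic field strength has SI base units: A / m

Checking each option against A / m:
  A. A/m²: ✗ does not match
  B. Wb/m: ✗ does not match
  C. A/m: ✓ matches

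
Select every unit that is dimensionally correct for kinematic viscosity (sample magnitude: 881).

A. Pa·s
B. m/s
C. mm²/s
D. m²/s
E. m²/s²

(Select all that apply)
C, D

kinematic viscosity has SI base units: m^2 / s

Checking each option against m^2 / s:
  A. Pa·s: ✗ does not match
  B. m/s: ✗ does not match
  C. mm²/s: ✓ matches
  D. m²/s: ✓ matches
  E. m²/s²: ✗ does not match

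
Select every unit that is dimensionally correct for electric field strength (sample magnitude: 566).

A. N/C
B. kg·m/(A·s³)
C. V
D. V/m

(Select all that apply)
A, B, D

electric field strength has SI base units: kg * m / (A * s^3)

Checking each option against kg * m / (A * s^3):
  A. N/C: ✓ matches
  B. kg·m/(A·s³): ✓ matches
  C. V: ✗ does not match
  D. V/m: ✓ matches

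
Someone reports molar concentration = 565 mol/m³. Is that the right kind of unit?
Yes

molar concentration has SI base units: mol / m^3
mol/m³ reduces to the same SI base units, so it is a valid unit for molar concentration.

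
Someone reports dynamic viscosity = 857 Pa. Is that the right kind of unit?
No

dynamic viscosity has SI base units: kg / (m * s)
Pa does NOT reduce to kg / (m * s); a valid unit for dynamic viscosity would be e.g. Pa·s.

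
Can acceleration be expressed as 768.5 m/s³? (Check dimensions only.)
No

acceleration has SI base units: m / s^2
m/s³ does NOT reduce to m / s^2; a valid unit for acceleration would be e.g. m/s².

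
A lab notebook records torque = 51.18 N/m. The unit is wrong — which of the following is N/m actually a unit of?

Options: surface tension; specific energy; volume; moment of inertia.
surface tension

torque should have units dimensionally equivalent to kg * m^2 / s^2 (e.g. N·m).
The given unit 'N/m' reduces to kg / s^2. Of the listed options, that is the dimensionality of surface tension.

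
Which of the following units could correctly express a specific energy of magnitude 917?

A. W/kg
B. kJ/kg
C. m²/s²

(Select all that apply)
B, C

specific energy has SI base units: m^2 / s^2

Checking each option against m^2 / s^2:
  A. W/kg: ✗ does not match
  B. kJ/kg: ✓ matches
  C. m²/s²: ✓ matches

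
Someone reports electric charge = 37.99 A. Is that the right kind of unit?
No

electric charge has SI base units: A * s
A does NOT reduce to A * s; a valid unit for electric charge would be e.g. C.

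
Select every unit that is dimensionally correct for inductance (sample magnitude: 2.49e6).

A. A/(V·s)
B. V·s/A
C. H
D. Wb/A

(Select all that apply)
B, C, D

inductance has SI base units: kg * m^2 / (A^2 * s^2)

Checking each option against kg * m^2 / (A^2 * s^2):
  A. A/(V·s): ✗ does not match
  B. V·s/A: ✓ matches
  C. H: ✓ matches
  D. Wb/A: ✓ matches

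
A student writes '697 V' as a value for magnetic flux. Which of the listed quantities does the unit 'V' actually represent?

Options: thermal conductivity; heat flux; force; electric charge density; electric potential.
electric potential

magnetic flux should have units dimensionally equivalent to kg * m^2 / (A * s^2) (e.g. Wb).
The given unit 'V' reduces to kg * m^2 / (A * s^3). Of the listed options, that is the dimensionality of electric potential.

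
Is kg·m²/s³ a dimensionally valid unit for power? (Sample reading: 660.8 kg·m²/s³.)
Yes

power has SI base units: kg * m^2 / s^3
kg·m²/s³ reduces to the same SI base units, so it is a valid unit for power.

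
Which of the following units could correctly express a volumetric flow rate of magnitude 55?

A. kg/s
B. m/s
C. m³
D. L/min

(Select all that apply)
D

volumetric flow rate has SI base units: m^3 / s

Checking each option against m^3 / s:
  A. kg/s: ✗ does not match
  B. m/s: ✗ does not match
  C. m³: ✗ does not match
  D. L/min: ✓ matches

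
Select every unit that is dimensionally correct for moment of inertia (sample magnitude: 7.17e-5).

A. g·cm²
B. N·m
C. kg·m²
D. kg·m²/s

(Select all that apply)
A, C

moment of inertia has SI base units: kg * m^2

Checking each option against kg * m^2:
  A. g·cm²: ✓ matches
  B. N·m: ✗ does not match
  C. kg·m²: ✓ matches
  D. kg·m²/s: ✗ does not match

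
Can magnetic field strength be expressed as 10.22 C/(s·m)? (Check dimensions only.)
Yes

magnetic field strength has SI base units: A / m
C/(s·m) reduces to the same SI base units, so it is a valid unit for magnetic field strength.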